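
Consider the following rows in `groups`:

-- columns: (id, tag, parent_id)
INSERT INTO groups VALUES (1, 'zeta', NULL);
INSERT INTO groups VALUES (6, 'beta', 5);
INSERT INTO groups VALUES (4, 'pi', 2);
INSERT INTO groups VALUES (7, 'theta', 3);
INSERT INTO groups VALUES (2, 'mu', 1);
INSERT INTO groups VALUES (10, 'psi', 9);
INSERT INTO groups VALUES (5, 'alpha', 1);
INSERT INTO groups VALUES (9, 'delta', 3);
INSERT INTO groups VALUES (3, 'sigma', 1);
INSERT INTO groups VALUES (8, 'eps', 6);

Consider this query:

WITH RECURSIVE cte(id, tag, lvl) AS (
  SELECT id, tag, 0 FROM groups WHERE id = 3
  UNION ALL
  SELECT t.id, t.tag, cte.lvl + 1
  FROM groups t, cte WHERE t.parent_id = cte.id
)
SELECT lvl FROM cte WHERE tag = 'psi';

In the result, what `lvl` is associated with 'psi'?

2

Base: id=3 (sigma) at lvl 0.
Iteration 1: rows with parent_id in {3} -> theta (id 7, lvl 1), delta (id 9, lvl 1).
Iteration 2: rows with parent_id in {7,9} -> psi (id 10, lvl 2).
Iteration 3: no rows with parent_id in {10}; recursion stops.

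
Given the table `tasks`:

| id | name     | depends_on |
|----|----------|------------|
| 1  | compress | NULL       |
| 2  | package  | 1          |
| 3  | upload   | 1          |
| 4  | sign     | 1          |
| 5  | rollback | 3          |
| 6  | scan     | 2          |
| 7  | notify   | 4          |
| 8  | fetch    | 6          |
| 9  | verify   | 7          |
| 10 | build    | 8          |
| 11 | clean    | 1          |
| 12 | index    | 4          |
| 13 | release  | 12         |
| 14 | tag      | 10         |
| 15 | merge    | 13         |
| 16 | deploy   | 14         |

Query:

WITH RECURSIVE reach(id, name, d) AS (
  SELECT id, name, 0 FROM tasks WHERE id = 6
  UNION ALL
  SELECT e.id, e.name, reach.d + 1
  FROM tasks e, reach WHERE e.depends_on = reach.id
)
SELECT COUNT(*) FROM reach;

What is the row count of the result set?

Base: id=6 (scan) at d 0.
Iteration 1: rows with depends_on in {6} -> fetch (id 8, d 1).
Iteration 2: rows with depends_on in {8} -> build (id 10, d 2).
Iteration 3: rows with depends_on in {10} -> tag (id 14, d 3).
Iteration 4: rows with depends_on in {14} -> deploy (id 16, d 4).
Iteration 5: no rows with depends_on in {16}; recursion stops.
Total rows emitted: 5.

5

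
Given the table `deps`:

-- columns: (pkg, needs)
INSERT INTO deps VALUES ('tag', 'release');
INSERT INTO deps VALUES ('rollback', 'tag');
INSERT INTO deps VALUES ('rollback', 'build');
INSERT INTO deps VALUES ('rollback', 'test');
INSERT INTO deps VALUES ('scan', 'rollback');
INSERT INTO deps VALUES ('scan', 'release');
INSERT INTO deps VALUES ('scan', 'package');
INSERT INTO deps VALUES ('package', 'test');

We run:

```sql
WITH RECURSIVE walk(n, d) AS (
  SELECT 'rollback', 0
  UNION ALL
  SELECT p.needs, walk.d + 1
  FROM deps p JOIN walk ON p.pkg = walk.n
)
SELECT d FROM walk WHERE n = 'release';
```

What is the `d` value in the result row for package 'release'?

2

Base: (rollback, d=0).
Iteration 1: edges from {rollback} -> (build, d=1), (tag, d=1), (test, d=1).
Iteration 2: edges from {build,tag,test} -> (release, d=2).
Iteration 3: no outgoing edges from {release}; recursion stops.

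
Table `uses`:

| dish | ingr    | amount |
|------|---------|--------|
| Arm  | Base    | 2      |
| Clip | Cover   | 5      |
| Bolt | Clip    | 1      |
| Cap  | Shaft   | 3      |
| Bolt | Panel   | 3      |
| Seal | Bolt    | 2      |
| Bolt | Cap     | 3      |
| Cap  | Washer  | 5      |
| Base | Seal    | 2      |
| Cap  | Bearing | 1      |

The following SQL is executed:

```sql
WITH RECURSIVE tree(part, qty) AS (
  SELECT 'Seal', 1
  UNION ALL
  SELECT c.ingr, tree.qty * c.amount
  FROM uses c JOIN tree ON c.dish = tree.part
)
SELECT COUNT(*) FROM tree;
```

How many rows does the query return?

Base: (Seal, qty=1).
Iteration 1: components of {Seal} -> Bolt = 1*2 = 2.
Iteration 2: components of {Bolt} -> Cap = 2*3 = 6, Clip = 2*1 = 2, Panel = 2*3 = 6.
Iteration 3: components of {Cap,Clip,Panel} -> Bearing = 6*1 = 6, Cover = 2*5 = 10, Shaft = 6*3 = 18, Washer = 6*5 = 30.
Iteration 4: no further components; recursion stops.
Total rows emitted: 9.

9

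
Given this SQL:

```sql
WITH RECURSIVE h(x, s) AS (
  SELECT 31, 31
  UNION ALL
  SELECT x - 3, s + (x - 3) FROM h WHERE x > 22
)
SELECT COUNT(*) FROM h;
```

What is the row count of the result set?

Base: x=31, s=31.
Iteration 1: 31 > 22 holds -> x = 31 - 3 = 28, s = 31 + 28 = 59.
Iteration 2: 28 > 22 holds -> x = 28 - 3 = 25, s = 59 + 25 = 84.
Iteration 3: 25 > 22 holds -> x = 25 - 3 = 22, s = 84 + 22 = 106.
Iteration 4: 22 > 22 fails; recursion stops.
Total rows emitted: 4.

4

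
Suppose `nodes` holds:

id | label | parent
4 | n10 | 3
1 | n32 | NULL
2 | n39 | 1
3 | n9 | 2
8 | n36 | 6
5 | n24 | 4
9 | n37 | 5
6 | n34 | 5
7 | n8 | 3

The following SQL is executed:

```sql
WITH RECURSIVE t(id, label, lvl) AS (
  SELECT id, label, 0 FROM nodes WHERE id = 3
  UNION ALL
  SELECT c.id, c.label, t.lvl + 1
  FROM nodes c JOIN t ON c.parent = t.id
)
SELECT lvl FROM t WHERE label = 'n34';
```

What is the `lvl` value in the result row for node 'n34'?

3

Base: id=3 (n9) at lvl 0.
Iteration 1: rows with parent in {3} -> n10 (id 4, lvl 1), n8 (id 7, lvl 1).
Iteration 2: rows with parent in {4,7} -> n24 (id 5, lvl 2).
Iteration 3: rows with parent in {5} -> n34 (id 6, lvl 3), n37 (id 9, lvl 3).
Iteration 4: rows with parent in {6,9} -> n36 (id 8, lvl 4).
Iteration 5: no rows with parent in {8}; recursion stops.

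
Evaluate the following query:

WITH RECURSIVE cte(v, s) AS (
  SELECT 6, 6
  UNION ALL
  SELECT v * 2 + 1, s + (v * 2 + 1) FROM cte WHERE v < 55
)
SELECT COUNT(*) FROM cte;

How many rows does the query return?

4

Base: v=6, s=6.
Iteration 1: 6 < 55 holds -> v = 6 * 2 + 1 = 13, s = 6 + 13 = 19.
Iteration 2: 13 < 55 holds -> v = 13 * 2 + 1 = 27, s = 19 + 27 = 46.
Iteration 3: 27 < 55 holds -> v = 27 * 2 + 1 = 55, s = 46 + 55 = 101.
Iteration 4: 55 < 55 fails; recursion stops.
Total rows emitted: 4.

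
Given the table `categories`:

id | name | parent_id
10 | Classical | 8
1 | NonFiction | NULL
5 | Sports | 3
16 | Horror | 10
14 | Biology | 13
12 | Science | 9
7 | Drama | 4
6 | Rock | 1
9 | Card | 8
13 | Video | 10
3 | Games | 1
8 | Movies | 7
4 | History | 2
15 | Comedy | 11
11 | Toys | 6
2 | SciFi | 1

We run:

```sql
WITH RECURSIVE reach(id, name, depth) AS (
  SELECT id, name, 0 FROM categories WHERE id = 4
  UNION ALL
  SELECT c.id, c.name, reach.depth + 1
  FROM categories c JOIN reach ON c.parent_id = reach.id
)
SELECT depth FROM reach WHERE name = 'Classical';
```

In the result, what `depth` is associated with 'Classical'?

Base: id=4 (History) at depth 0.
Iteration 1: rows with parent_id in {4} -> Drama (id 7, depth 1).
Iteration 2: rows with parent_id in {7} -> Movies (id 8, depth 2).
Iteration 3: rows with parent_id in {8} -> Card (id 9, depth 3), Classical (id 10, depth 3).
Iteration 4: rows with parent_id in {9,10} -> Science (id 12, depth 4), Video (id 13, depth 4), Horror (id 16, depth 4).
Iteration 5: rows with parent_id in {12,13,16} -> Biology (id 14, depth 5).
Iteration 6: no rows with parent_id in {14}; recursion stops.

3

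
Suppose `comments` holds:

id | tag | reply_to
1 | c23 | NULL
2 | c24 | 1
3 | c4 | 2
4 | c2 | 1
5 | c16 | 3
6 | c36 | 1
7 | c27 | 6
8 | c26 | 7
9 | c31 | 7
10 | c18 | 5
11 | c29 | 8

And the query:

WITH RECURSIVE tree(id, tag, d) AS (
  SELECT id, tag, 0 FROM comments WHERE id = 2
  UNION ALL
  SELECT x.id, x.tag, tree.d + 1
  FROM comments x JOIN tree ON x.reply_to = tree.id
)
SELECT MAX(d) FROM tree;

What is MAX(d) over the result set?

3

Base: id=2 (c24) at d 0.
Iteration 1: rows with reply_to in {2} -> c4 (id 3, d 1).
Iteration 2: rows with reply_to in {3} -> c16 (id 5, d 2).
Iteration 3: rows with reply_to in {5} -> c18 (id 10, d 3).
Iteration 4: no rows with reply_to in {10}; recursion stops.
d values: 0, 1, 2, 3; the maximum is 3.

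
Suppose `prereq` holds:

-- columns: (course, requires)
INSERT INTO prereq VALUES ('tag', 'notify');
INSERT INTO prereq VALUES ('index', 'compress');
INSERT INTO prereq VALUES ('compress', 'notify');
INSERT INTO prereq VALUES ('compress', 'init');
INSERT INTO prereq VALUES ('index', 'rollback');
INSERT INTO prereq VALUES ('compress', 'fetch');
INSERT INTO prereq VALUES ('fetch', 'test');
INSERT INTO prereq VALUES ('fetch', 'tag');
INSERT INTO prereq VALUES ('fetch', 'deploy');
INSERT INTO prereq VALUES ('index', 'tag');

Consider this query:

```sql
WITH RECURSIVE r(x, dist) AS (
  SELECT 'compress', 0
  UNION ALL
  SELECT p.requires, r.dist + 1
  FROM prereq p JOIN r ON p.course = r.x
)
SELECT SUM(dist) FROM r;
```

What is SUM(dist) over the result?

Base: (compress, dist=0).
Iteration 1: edges from {compress} -> (fetch, dist=1), (init, dist=1), (notify, dist=1).
Iteration 2: edges from {fetch,init,notify} -> (deploy, dist=2), (tag, dist=2), (test, dist=2).
Iteration 3: edges from {deploy,tag,test} -> (notify, dist=3).
Iteration 4: no outgoing edges from {notify}; recursion stops.
SUM(dist) = 0 + 1 + 1 + 1 + 2 + 2 + 2 + 3 = 12.

12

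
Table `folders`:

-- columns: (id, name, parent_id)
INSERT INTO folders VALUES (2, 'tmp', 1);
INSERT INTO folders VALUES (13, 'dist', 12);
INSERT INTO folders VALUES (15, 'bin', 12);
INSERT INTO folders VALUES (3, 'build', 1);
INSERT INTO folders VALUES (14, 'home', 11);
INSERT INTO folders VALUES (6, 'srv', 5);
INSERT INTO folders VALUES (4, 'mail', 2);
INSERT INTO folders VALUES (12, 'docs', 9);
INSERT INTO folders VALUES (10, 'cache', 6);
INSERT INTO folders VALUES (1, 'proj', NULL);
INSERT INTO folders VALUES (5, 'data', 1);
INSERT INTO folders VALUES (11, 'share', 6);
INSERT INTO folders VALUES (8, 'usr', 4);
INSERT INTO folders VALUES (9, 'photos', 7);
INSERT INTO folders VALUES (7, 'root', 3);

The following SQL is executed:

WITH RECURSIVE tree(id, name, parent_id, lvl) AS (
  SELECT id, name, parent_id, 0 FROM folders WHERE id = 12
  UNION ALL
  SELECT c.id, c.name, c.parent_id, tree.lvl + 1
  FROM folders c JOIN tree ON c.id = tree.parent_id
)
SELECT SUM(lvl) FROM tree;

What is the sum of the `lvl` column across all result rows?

Base: id=12 (docs), parent_id=9, lvl 0.
Iteration 1: join on id=9 -> photos (id 9, parent_id=7, lvl 1).
Iteration 2: join on id=7 -> root (id 7, parent_id=3, lvl 2).
Iteration 3: join on id=3 -> build (id 3, parent_id=1, lvl 3).
Iteration 4: join on id=1 -> proj (id 1, parent_id=NULL, lvl 4).
Iteration 5: parent_id is NULL; no match; recursion stops.
SUM(lvl) = 0 + 1 + 2 + 3 + 4 = 10.

10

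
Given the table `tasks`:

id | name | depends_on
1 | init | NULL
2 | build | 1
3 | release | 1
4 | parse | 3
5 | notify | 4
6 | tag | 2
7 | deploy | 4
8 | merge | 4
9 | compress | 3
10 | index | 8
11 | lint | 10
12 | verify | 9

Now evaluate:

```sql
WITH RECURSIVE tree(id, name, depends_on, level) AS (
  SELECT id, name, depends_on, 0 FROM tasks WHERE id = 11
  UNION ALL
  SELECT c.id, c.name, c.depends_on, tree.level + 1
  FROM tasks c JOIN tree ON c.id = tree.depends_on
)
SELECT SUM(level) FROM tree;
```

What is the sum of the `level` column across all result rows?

15

Base: id=11 (lint), depends_on=10, level 0.
Iteration 1: join on id=10 -> index (id 10, depends_on=8, level 1).
Iteration 2: join on id=8 -> merge (id 8, depends_on=4, level 2).
Iteration 3: join on id=4 -> parse (id 4, depends_on=3, level 3).
Iteration 4: join on id=3 -> release (id 3, depends_on=1, level 4).
Iteration 5: join on id=1 -> init (id 1, depends_on=NULL, level 5).
Iteration 6: depends_on is NULL; no match; recursion stops.
SUM(level) = 0 + 1 + 2 + 3 + 4 + 5 = 15.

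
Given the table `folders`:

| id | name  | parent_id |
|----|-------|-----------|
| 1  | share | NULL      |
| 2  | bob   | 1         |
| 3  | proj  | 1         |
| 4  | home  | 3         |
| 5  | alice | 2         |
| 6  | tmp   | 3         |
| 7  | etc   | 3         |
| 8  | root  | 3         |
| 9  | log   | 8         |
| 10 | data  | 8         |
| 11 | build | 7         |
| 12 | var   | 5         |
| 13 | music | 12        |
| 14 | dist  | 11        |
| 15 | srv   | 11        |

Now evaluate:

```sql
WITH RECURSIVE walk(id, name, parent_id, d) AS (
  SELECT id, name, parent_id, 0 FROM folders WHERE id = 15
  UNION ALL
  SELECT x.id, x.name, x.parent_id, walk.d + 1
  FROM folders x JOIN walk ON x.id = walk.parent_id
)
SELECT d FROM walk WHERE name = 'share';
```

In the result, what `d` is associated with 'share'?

4

Base: id=15 (srv), parent_id=11, d 0.
Iteration 1: join on id=11 -> build (id 11, parent_id=7, d 1).
Iteration 2: join on id=7 -> etc (id 7, parent_id=3, d 2).
Iteration 3: join on id=3 -> proj (id 3, parent_id=1, d 3).
Iteration 4: join on id=1 -> share (id 1, parent_id=NULL, d 4).
Iteration 5: parent_id is NULL; no match; recursion stops.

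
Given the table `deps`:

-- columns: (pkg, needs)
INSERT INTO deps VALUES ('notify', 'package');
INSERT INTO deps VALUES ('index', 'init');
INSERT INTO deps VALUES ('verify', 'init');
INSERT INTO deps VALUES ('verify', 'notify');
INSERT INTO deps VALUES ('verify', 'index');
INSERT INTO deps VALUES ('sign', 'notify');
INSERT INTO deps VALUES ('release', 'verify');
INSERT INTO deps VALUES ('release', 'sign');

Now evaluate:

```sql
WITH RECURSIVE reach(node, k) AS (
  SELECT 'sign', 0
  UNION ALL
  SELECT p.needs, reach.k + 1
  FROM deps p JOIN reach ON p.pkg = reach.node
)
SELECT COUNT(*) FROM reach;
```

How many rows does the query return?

Base: (sign, k=0).
Iteration 1: edges from {sign} -> (notify, k=1).
Iteration 2: edges from {notify} -> (package, k=2).
Iteration 3: no outgoing edges from {package}; recursion stops.
Total rows emitted: 3.

3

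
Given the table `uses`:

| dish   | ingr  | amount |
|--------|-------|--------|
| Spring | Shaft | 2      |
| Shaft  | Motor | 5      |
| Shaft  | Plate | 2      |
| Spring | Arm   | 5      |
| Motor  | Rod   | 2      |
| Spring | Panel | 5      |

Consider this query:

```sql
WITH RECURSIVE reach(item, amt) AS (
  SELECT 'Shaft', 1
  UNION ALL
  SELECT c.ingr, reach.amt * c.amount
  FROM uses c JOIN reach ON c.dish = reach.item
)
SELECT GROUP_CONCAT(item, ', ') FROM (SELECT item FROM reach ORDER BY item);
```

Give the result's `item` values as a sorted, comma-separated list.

Motor, Plate, Rod, Shaft

Base: (Shaft, amt=1).
Iteration 1: components of {Shaft} -> Motor = 1*5 = 5, Plate = 1*2 = 2.
Iteration 2: components of {Motor,Plate} -> Rod = 5*2 = 10.
Iteration 3: no further components; recursion stops.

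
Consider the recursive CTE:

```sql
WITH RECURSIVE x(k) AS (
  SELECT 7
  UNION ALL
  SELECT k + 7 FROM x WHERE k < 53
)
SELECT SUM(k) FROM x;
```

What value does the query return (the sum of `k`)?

252

Base: k=7.
Iteration 1: 7 < 53 holds -> k = 7 + 7 = 14.
Iteration 2: 14 < 53 holds -> k = 14 + 7 = 21.
Iteration 3: 21 < 53 holds -> k = 21 + 7 = 28.
Iteration 4: 28 < 53 holds -> k = 28 + 7 = 35.
Iteration 5: 35 < 53 holds -> k = 35 + 7 = 42.
Iteration 6: 42 < 53 holds -> k = 42 + 7 = 49.
Iteration 7: 49 < 53 holds -> k = 49 + 7 = 56.
Iteration 8: 56 < 53 fails; recursion stops.
SUM(k) = 7 + 14 + 21 + 28 + 35 + 42 + 49 + 56 = 252.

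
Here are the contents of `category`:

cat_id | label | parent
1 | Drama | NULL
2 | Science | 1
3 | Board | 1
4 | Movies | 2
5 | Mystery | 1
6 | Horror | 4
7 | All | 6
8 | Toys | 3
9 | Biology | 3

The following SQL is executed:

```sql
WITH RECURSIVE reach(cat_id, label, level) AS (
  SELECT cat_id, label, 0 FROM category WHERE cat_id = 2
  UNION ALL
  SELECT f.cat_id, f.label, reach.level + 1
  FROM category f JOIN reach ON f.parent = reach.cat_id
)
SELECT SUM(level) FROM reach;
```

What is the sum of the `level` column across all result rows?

Base: cat_id=2 (Science) at level 0.
Iteration 1: rows with parent in {2} -> Movies (id 4, level 1).
Iteration 2: rows with parent in {4} -> Horror (id 6, level 2).
Iteration 3: rows with parent in {6} -> All (id 7, level 3).
Iteration 4: no rows with parent in {7}; recursion stops.
SUM(level) = 0 + 1 + 2 + 3 = 6.

6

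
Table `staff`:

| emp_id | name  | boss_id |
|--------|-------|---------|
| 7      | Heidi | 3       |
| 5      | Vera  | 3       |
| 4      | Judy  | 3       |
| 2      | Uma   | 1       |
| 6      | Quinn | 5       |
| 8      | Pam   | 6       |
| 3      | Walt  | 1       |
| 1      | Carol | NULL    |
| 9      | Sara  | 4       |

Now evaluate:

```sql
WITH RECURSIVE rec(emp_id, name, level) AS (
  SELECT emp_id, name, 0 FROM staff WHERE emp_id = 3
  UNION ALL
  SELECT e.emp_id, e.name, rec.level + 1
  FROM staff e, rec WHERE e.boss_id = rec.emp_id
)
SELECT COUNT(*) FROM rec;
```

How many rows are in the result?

Base: emp_id=3 (Walt) at level 0.
Iteration 1: rows with boss_id in {3} -> Judy (id 4, level 1), Vera (id 5, level 1), Heidi (id 7, level 1).
Iteration 2: rows with boss_id in {4,5,7} -> Quinn (id 6, level 2), Sara (id 9, level 2).
Iteration 3: rows with boss_id in {6,9} -> Pam (id 8, level 3).
Iteration 4: no rows with boss_id in {8}; recursion stops.
Total rows emitted: 7.

7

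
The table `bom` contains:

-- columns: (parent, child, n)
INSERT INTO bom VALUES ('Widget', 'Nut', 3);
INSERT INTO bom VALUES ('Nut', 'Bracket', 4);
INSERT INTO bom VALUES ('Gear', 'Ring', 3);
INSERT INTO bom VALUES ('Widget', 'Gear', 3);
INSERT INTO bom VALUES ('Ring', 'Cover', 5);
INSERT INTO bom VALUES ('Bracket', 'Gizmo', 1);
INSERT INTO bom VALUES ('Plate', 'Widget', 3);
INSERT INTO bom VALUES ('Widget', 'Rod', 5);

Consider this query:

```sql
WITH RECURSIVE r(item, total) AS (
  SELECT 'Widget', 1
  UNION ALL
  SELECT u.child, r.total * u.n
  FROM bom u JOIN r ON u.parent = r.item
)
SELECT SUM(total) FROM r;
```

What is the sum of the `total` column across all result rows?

90

Base: (Widget, total=1).
Iteration 1: components of {Widget} -> Gear = 1*3 = 3, Nut = 1*3 = 3, Rod = 1*5 = 5.
Iteration 2: components of {Gear,Nut,Rod} -> Bracket = 3*4 = 12, Ring = 3*3 = 9.
Iteration 3: components of {Bracket,Ring} -> Cover = 9*5 = 45, Gizmo = 12*1 = 12.
Iteration 4: no further components; recursion stops.
SUM(total) = 1 + 3 + 3 + 5 + 9 + 12 + 45 + 12 = 90.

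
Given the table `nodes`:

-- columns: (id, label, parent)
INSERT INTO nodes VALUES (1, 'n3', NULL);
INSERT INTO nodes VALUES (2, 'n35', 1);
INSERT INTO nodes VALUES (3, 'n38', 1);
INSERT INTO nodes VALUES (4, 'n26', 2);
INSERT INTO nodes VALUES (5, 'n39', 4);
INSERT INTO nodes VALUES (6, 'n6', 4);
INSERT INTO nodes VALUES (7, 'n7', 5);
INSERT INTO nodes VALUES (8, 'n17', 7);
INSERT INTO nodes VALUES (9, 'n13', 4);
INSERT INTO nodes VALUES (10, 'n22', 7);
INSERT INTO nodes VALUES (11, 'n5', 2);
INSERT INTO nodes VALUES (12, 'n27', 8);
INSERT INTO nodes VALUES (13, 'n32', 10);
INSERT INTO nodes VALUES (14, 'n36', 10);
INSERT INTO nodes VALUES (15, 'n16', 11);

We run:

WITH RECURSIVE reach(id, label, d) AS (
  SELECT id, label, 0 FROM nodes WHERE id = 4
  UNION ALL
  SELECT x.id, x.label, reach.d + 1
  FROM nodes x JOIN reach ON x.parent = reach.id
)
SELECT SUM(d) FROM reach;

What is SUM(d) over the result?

23

Base: id=4 (n26) at d 0.
Iteration 1: rows with parent in {4} -> n39 (id 5, d 1), n6 (id 6, d 1), n13 (id 9, d 1).
Iteration 2: rows with parent in {5,6,9} -> n7 (id 7, d 2).
Iteration 3: rows with parent in {7} -> n17 (id 8, d 3), n22 (id 10, d 3).
Iteration 4: rows with parent in {8,10} -> n27 (id 12, d 4), n32 (id 13, d 4), n36 (id 14, d 4).
Iteration 5: no rows with parent in {12,13,14}; recursion stops.
SUM(d) = 0 + 1 + 1 + 1 + 2 + 3 + 3 + 4 + 4 + 4 = 23.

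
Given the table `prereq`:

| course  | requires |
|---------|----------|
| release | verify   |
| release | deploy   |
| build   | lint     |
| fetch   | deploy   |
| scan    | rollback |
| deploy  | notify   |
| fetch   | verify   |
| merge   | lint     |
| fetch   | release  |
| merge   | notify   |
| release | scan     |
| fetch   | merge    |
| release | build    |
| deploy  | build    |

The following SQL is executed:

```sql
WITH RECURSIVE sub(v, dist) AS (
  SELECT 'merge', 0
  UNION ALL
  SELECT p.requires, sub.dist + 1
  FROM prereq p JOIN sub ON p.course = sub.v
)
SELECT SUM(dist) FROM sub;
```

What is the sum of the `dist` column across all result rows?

Base: (merge, dist=0).
Iteration 1: edges from {merge} -> (lint, dist=1), (notify, dist=1).
Iteration 2: no outgoing edges from {lint,notify}; recursion stops.
SUM(dist) = 0 + 1 + 1 = 2.

2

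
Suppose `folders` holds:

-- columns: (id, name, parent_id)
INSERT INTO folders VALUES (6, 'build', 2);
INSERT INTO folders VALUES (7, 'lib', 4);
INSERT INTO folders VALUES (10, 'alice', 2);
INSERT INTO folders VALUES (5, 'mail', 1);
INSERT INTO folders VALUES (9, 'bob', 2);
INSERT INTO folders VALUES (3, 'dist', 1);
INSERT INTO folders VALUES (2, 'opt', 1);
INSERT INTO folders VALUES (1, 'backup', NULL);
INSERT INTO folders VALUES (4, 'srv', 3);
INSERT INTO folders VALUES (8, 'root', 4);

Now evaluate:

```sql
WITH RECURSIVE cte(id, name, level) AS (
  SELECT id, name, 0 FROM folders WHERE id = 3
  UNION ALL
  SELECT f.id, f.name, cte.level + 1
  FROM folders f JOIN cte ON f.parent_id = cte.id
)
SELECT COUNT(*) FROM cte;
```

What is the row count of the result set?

Base: id=3 (dist) at level 0.
Iteration 1: rows with parent_id in {3} -> srv (id 4, level 1).
Iteration 2: rows with parent_id in {4} -> lib (id 7, level 2), root (id 8, level 2).
Iteration 3: no rows with parent_id in {7,8}; recursion stops.
Total rows emitted: 4.

4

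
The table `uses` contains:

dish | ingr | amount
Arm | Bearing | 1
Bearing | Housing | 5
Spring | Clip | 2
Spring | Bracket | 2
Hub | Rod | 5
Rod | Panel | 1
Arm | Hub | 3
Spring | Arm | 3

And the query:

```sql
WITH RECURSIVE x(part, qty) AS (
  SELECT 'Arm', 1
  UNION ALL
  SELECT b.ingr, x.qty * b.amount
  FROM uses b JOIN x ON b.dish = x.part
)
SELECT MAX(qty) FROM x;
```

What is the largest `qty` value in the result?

Base: (Arm, qty=1).
Iteration 1: components of {Arm} -> Bearing = 1*1 = 1, Hub = 1*3 = 3.
Iteration 2: components of {Bearing,Hub} -> Housing = 1*5 = 5, Rod = 3*5 = 15.
Iteration 3: components of {Housing,Rod} -> Panel = 15*1 = 15.
Iteration 4: no further components; recursion stops.
qty values: 1, 3, 1, 15, 5, 15; the maximum is 15.

15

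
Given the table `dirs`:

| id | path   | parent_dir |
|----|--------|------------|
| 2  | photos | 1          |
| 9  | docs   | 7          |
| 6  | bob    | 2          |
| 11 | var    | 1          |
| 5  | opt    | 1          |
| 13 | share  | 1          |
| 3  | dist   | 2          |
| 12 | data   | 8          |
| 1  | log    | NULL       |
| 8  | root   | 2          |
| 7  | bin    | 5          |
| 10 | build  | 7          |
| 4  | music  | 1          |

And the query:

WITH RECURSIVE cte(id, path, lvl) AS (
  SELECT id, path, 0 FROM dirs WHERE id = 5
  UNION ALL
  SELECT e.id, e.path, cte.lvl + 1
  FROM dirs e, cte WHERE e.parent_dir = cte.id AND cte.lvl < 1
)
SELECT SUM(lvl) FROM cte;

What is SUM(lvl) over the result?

Base: id=5 (opt) at lvl 0.
Iteration 1: rows with parent_dir in {5} -> bin (id 7, lvl 1).
Iteration 2: lvl < 1 fails for all current rows; recursion stops.
SUM(lvl) = 0 + 1 = 1.

1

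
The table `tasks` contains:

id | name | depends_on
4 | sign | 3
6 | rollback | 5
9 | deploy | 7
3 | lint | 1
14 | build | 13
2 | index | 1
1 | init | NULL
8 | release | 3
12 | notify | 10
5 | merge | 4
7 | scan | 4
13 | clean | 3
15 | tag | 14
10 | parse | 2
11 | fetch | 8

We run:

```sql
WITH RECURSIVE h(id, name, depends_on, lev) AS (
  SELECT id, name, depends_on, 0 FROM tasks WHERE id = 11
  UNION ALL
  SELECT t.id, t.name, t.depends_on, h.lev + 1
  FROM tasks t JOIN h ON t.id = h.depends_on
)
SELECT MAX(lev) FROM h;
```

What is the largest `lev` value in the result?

3

Base: id=11 (fetch), depends_on=8, lev 0.
Iteration 1: join on id=8 -> release (id 8, depends_on=3, lev 1).
Iteration 2: join on id=3 -> lint (id 3, depends_on=1, lev 2).
Iteration 3: join on id=1 -> init (id 1, depends_on=NULL, lev 3).
Iteration 4: depends_on is NULL; no match; recursion stops.
lev values: 0, 1, 2, 3; the maximum is 3.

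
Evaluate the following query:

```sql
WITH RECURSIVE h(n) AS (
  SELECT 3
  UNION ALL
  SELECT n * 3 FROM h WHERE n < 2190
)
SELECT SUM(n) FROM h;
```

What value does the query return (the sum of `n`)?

Base: n=3.
Iteration 1: 3 < 2190 holds -> n = 3 * 3 = 9.
Iteration 2: 9 < 2190 holds -> n = 9 * 3 = 27.
Iteration 3: 27 < 2190 holds -> n = 27 * 3 = 81.
Iteration 4: 81 < 2190 holds -> n = 81 * 3 = 243.
Iteration 5: 243 < 2190 holds -> n = 243 * 3 = 729.
Iteration 6: 729 < 2190 holds -> n = 729 * 3 = 2187.
Iteration 7: 2187 < 2190 holds -> n = 2187 * 3 = 6561.
Iteration 8: 6561 < 2190 fails; recursion stops.
SUM(n) = 3 + 9 + 27 + 81 + 243 + 729 + 2187 + 6561 = 9840.

9840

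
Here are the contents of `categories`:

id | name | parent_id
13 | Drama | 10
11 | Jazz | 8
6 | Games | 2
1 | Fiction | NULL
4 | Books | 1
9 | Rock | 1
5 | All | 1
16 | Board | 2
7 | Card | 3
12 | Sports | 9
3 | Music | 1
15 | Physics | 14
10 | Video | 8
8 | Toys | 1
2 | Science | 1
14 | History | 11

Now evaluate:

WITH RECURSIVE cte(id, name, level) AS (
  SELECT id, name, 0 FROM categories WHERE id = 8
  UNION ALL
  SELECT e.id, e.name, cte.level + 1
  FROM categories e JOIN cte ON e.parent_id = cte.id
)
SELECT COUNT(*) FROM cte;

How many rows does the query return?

6

Base: id=8 (Toys) at level 0.
Iteration 1: rows with parent_id in {8} -> Video (id 10, level 1), Jazz (id 11, level 1).
Iteration 2: rows with parent_id in {10,11} -> Drama (id 13, level 2), History (id 14, level 2).
Iteration 3: rows with parent_id in {13,14} -> Physics (id 15, level 3).
Iteration 4: no rows with parent_id in {15}; recursion stops.
Total rows emitted: 6.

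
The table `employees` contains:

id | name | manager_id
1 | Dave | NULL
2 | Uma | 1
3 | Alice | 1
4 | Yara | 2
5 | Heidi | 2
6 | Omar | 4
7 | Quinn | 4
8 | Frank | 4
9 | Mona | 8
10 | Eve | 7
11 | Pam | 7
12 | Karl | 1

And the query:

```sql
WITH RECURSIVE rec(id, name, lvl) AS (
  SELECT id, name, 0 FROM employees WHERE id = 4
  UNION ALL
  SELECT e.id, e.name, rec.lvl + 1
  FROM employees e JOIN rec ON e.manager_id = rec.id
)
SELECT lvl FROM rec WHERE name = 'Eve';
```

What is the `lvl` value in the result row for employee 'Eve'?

2

Base: id=4 (Yara) at lvl 0.
Iteration 1: rows with manager_id in {4} -> Omar (id 6, lvl 1), Quinn (id 7, lvl 1), Frank (id 8, lvl 1).
Iteration 2: rows with manager_id in {6,7,8} -> Mona (id 9, lvl 2), Eve (id 10, lvl 2), Pam (id 11, lvl 2).
Iteration 3: no rows with manager_id in {9,10,11}; recursion stops.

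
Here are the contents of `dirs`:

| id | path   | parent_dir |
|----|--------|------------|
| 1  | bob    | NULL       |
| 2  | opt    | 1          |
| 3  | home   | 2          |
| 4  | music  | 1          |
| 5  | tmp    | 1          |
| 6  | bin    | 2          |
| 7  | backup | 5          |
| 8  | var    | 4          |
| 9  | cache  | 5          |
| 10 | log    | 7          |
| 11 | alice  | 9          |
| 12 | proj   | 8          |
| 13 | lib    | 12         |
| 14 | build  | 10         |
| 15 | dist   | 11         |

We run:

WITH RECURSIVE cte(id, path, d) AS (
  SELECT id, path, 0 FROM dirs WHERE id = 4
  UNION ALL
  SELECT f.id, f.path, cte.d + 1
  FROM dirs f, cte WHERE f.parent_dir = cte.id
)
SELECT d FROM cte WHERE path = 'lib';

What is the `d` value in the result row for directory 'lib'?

3

Base: id=4 (music) at d 0.
Iteration 1: rows with parent_dir in {4} -> var (id 8, d 1).
Iteration 2: rows with parent_dir in {8} -> proj (id 12, d 2).
Iteration 3: rows with parent_dir in {12} -> lib (id 13, d 3).
Iteration 4: no rows with parent_dir in {13}; recursion stops.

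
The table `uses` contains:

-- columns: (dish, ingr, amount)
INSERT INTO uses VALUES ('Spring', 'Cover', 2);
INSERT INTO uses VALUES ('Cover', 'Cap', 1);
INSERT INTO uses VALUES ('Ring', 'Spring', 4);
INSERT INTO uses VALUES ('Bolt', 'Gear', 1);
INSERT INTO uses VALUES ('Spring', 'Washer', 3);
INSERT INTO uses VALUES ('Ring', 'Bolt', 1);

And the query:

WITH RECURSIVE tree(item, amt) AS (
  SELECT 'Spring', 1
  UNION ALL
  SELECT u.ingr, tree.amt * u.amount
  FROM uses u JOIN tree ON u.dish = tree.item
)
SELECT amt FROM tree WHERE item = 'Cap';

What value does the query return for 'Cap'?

2

Base: (Spring, amt=1).
Iteration 1: components of {Spring} -> Cover = 1*2 = 2, Washer = 1*3 = 3.
Iteration 2: components of {Cover,Washer} -> Cap = 2*1 = 2.
Iteration 3: no further components; recursion stops.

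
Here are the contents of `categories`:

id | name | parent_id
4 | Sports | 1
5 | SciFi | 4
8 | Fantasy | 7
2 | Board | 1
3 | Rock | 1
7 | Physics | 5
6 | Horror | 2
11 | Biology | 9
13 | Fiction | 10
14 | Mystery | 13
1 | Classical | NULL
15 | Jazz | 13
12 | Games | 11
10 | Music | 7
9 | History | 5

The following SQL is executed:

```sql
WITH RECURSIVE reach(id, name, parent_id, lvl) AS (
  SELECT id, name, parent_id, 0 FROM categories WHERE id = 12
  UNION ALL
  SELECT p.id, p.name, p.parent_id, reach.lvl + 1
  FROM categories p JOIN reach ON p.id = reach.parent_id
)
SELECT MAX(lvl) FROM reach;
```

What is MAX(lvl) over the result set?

5

Base: id=12 (Games), parent_id=11, lvl 0.
Iteration 1: join on id=11 -> Biology (id 11, parent_id=9, lvl 1).
Iteration 2: join on id=9 -> History (id 9, parent_id=5, lvl 2).
Iteration 3: join on id=5 -> SciFi (id 5, parent_id=4, lvl 3).
Iteration 4: join on id=4 -> Sports (id 4, parent_id=1, lvl 4).
Iteration 5: join on id=1 -> Classical (id 1, parent_id=NULL, lvl 5).
Iteration 6: parent_id is NULL; no match; recursion stops.
lvl values: 0, 1, 2, 3, 4, 5; the maximum is 5.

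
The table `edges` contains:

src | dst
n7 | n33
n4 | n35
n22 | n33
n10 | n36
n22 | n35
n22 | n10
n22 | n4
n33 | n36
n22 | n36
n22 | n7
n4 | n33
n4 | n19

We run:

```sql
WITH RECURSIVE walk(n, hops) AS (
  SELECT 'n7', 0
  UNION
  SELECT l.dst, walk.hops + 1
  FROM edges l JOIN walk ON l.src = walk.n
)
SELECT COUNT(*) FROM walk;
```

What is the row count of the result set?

Base: (n7, hops=0).
Iteration 1: edges from {n7} -> (n33, hops=1).
Iteration 2: edges from {n33} -> (n36, hops=2).
Iteration 3: no outgoing edges from {n36}; recursion stops.
Total rows emitted: 3.

3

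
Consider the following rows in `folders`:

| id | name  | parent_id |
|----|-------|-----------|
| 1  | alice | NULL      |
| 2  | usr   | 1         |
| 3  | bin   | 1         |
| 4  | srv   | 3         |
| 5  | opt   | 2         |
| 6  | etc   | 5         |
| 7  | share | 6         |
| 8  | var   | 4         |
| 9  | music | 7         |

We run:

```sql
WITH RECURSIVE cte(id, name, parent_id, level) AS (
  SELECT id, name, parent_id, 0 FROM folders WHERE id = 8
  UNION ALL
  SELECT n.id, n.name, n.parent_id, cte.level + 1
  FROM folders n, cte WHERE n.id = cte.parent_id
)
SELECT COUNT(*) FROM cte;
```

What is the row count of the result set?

4

Base: id=8 (var), parent_id=4, level 0.
Iteration 1: join on id=4 -> srv (id 4, parent_id=3, level 1).
Iteration 2: join on id=3 -> bin (id 3, parent_id=1, level 2).
Iteration 3: join on id=1 -> alice (id 1, parent_id=NULL, level 3).
Iteration 4: parent_id is NULL; no match; recursion stops.
Total rows emitted: 4.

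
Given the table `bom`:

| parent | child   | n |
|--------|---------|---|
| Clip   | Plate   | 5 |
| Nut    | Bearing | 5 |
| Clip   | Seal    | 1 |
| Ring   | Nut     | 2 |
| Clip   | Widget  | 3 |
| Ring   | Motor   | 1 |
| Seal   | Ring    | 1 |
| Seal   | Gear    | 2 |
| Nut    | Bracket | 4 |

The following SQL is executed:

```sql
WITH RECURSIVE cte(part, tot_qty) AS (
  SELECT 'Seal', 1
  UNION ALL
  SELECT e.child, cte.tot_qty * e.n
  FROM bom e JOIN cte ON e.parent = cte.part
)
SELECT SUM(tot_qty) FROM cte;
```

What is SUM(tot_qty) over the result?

Base: (Seal, tot_qty=1).
Iteration 1: components of {Seal} -> Gear = 1*2 = 2, Ring = 1*1 = 1.
Iteration 2: components of {Gear,Ring} -> Motor = 1*1 = 1, Nut = 1*2 = 2.
Iteration 3: components of {Motor,Nut} -> Bearing = 2*5 = 10, Bracket = 2*4 = 8.
Iteration 4: no further components; recursion stops.
SUM(tot_qty) = 1 + 1 + 2 + 2 + 1 + 10 + 8 = 25.

25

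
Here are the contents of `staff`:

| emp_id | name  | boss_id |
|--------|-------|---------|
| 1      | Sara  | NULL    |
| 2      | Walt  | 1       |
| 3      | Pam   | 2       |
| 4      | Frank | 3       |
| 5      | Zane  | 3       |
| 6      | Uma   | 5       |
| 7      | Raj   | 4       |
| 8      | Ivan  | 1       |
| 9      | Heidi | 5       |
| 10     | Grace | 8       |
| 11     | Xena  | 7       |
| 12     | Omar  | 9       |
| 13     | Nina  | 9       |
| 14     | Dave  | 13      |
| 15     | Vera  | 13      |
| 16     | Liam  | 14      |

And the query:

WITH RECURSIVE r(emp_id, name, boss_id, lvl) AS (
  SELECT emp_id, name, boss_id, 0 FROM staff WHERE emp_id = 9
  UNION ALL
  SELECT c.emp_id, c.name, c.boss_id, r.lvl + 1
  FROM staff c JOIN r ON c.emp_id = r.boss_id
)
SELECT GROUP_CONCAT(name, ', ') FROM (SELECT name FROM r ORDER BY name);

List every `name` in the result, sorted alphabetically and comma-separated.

Base: emp_id=9 (Heidi), boss_id=5, lvl 0.
Iteration 1: join on emp_id=5 -> Zane (id 5, boss_id=3, lvl 1).
Iteration 2: join on emp_id=3 -> Pam (id 3, boss_id=2, lvl 2).
Iteration 3: join on emp_id=2 -> Walt (id 2, boss_id=1, lvl 3).
Iteration 4: join on emp_id=1 -> Sara (id 1, boss_id=NULL, lvl 4).
Iteration 5: boss_id is NULL; no match; recursion stops.

Heidi, Pam, Sara, Walt, Zane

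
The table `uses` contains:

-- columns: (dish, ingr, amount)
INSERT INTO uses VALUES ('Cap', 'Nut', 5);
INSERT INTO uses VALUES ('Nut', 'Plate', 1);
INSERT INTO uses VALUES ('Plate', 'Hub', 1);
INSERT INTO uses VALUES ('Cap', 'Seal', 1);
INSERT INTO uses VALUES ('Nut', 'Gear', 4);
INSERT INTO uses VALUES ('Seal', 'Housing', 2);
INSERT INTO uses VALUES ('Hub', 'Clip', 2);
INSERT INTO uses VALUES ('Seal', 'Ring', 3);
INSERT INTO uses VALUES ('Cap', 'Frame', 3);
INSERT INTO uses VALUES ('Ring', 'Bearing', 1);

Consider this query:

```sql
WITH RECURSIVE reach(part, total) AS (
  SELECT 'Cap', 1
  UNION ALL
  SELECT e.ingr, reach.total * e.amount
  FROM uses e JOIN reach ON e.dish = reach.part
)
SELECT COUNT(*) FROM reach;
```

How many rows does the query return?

11

Base: (Cap, total=1).
Iteration 1: components of {Cap} -> Frame = 1*3 = 3, Nut = 1*5 = 5, Seal = 1*1 = 1.
Iteration 2: components of {Frame,Nut,Seal} -> Gear = 5*4 = 20, Housing = 1*2 = 2, Plate = 5*1 = 5, Ring = 1*3 = 3.
Iteration 3: components of {Gear,Housing,Plate,Ring} -> Bearing = 3*1 = 3, Hub = 5*1 = 5.
Iteration 4: components of {Bearing,Hub} -> Clip = 5*2 = 10.
Iteration 5: no further components; recursion stops.
Total rows emitted: 11.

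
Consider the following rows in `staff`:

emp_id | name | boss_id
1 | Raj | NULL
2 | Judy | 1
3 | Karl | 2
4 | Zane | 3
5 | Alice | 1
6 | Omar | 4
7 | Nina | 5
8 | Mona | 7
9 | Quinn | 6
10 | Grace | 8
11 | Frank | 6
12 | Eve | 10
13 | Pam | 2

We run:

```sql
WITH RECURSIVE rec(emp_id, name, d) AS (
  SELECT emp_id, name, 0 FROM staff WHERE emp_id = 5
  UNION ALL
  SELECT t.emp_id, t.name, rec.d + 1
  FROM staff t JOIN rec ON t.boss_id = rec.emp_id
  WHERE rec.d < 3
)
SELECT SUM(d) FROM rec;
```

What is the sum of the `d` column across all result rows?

6

Base: emp_id=5 (Alice) at d 0.
Iteration 1: rows with boss_id in {5} -> Nina (id 7, d 1).
Iteration 2: rows with boss_id in {7} -> Mona (id 8, d 2).
Iteration 3: rows with boss_id in {8} -> Grace (id 10, d 3).
Iteration 4: d < 3 fails for all current rows; recursion stops.
SUM(d) = 0 + 1 + 2 + 3 = 6.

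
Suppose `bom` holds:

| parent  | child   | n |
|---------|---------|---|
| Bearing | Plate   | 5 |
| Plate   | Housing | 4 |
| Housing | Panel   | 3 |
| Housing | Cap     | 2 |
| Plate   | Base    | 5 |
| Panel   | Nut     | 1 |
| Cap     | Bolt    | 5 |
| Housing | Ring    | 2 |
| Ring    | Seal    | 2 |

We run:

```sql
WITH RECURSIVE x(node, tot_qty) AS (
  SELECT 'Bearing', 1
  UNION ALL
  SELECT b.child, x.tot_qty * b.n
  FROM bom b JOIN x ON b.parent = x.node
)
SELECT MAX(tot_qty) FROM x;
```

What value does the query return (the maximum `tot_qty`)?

200

Base: (Bearing, tot_qty=1).
Iteration 1: components of {Bearing} -> Plate = 1*5 = 5.
Iteration 2: components of {Plate} -> Base = 5*5 = 25, Housing = 5*4 = 20.
Iteration 3: components of {Base,Housing} -> Cap = 20*2 = 40, Panel = 20*3 = 60, Ring = 20*2 = 40.
Iteration 4: components of {Cap,Panel,Ring} -> Bolt = 40*5 = 200, Nut = 60*1 = 60, Seal = 40*2 = 80.
Iteration 5: no further components; recursion stops.
tot_qty values: 1, 5, 20, 25, 60, 40, 40, 60, 200, 80; the maximum is 200.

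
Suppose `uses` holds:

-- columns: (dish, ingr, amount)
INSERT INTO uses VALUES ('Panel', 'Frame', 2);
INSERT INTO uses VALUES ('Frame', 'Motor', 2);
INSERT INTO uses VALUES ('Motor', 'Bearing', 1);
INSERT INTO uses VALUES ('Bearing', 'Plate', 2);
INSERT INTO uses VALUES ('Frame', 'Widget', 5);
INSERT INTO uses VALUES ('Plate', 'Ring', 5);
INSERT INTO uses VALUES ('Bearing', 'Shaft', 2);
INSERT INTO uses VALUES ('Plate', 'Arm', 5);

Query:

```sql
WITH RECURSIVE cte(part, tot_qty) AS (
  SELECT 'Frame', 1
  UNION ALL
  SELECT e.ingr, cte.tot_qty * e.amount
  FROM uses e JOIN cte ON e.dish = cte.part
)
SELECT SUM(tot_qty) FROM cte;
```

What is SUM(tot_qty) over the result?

58

Base: (Frame, tot_qty=1).
Iteration 1: components of {Frame} -> Motor = 1*2 = 2, Widget = 1*5 = 5.
Iteration 2: components of {Motor,Widget} -> Bearing = 2*1 = 2.
Iteration 3: components of {Bearing} -> Plate = 2*2 = 4, Shaft = 2*2 = 4.
Iteration 4: components of {Plate,Shaft} -> Arm = 4*5 = 20, Ring = 4*5 = 20.
Iteration 5: no further components; recursion stops.
SUM(tot_qty) = 1 + 2 + 5 + 2 + 4 + 4 + 20 + 20 = 58.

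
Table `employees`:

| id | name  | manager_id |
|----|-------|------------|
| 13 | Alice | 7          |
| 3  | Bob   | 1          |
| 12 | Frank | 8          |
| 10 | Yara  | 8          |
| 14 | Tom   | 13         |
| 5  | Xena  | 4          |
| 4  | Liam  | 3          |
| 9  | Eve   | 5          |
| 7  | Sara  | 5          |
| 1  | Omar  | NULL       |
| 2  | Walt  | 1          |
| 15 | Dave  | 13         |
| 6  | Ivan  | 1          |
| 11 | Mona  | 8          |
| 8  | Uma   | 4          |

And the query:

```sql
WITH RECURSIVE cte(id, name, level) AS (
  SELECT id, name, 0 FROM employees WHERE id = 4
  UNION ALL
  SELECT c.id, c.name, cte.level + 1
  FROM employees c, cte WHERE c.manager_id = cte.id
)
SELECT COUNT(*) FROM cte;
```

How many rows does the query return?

11

Base: id=4 (Liam) at level 0.
Iteration 1: rows with manager_id in {4} -> Xena (id 5, level 1), Uma (id 8, level 1).
Iteration 2: rows with manager_id in {5,8} -> Sara (id 7, level 2), Eve (id 9, level 2), Yara (id 10, level 2), Mona (id 11, level 2), Frank (id 12, level 2).
Iteration 3: rows with manager_id in {7,9,10,11,12} -> Alice (id 13, level 3).
Iteration 4: rows with manager_id in {13} -> Tom (id 14, level 4), Dave (id 15, level 4).
Iteration 5: no rows with manager_id in {14,15}; recursion stops.
Total rows emitted: 11.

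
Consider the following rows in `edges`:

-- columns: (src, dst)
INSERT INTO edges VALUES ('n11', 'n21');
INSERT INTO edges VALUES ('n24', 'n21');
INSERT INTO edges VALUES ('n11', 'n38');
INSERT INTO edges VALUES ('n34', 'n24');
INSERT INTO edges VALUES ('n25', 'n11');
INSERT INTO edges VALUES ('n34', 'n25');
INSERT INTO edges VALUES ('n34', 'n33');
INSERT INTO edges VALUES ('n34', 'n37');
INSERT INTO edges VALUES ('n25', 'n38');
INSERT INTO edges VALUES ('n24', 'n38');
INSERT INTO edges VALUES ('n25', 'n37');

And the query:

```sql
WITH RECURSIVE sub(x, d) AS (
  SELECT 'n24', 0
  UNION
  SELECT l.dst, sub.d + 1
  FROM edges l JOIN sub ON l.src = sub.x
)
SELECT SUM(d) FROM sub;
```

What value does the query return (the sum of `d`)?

Base: (n24, d=0).
Iteration 1: edges from {n24} -> (n21, d=1), (n38, d=1).
Iteration 2: no outgoing edges from {n21,n38}; recursion stops.
SUM(d) = 0 + 1 + 1 = 2.

2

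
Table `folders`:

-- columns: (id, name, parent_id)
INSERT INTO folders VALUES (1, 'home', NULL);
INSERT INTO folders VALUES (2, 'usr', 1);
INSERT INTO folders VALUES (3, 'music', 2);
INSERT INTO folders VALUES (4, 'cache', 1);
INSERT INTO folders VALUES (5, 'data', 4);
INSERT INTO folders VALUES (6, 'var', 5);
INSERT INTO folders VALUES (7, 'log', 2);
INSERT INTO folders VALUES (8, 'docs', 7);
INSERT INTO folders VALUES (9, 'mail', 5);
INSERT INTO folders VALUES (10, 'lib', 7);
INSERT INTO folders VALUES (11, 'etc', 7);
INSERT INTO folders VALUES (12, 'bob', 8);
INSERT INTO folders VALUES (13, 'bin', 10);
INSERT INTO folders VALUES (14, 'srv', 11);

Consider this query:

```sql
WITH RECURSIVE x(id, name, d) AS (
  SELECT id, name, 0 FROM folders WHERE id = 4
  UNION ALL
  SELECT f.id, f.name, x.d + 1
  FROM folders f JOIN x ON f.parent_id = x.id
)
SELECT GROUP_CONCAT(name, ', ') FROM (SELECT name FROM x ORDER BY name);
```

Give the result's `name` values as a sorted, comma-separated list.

cache, data, mail, var

Base: id=4 (cache) at d 0.
Iteration 1: rows with parent_id in {4} -> data (id 5, d 1).
Iteration 2: rows with parent_id in {5} -> var (id 6, d 2), mail (id 9, d 2).
Iteration 3: no rows with parent_id in {6,9}; recursion stops.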